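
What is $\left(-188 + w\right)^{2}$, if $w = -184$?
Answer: $138384$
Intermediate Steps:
$\left(-188 + w\right)^{2} = \left(-188 - 184\right)^{2} = \left(-372\right)^{2} = 138384$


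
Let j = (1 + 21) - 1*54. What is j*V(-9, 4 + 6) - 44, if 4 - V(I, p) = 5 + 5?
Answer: 148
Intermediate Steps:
V(I, p) = -6 (V(I, p) = 4 - (5 + 5) = 4 - 1*10 = 4 - 10 = -6)
j = -32 (j = 22 - 54 = -32)
j*V(-9, 4 + 6) - 44 = -32*(-6) - 44 = 192 - 44 = 148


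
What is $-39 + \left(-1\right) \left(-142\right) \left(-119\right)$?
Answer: $-16937$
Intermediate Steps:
$-39 + \left(-1\right) \left(-142\right) \left(-119\right) = -39 + 142 \left(-119\right) = -39 - 16898 = -16937$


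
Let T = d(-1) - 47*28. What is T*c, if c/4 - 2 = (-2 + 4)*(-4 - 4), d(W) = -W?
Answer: 73640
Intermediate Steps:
T = -1315 (T = -1*(-1) - 47*28 = 1 - 1316 = -1315)
c = -56 (c = 8 + 4*((-2 + 4)*(-4 - 4)) = 8 + 4*(2*(-8)) = 8 + 4*(-16) = 8 - 64 = -56)
T*c = -1315*(-56) = 73640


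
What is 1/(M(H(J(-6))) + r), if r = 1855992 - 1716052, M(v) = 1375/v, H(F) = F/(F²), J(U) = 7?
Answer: 1/149565 ≈ 6.6861e-6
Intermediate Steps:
H(F) = 1/F (H(F) = F/F² = 1/F)
r = 139940
1/(M(H(J(-6))) + r) = 1/(1375/(1/7) + 139940) = 1/(1375/(⅐) + 139940) = 1/(1375*7 + 139940) = 1/(9625 + 139940) = 1/149565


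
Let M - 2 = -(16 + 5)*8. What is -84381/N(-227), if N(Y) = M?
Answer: 84381/166 ≈ 508.32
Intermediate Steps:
M = -166 (M = 2 - (16 + 5)*8 = 2 - 21*8 = 2 - 1*168 = 2 - 168 = -166)
N(Y) = -166
-84381/N(-227) = -84381/(-166) = -84381*(-1/166) = 84381/166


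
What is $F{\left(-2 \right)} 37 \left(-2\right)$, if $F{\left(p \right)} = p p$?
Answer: $-296$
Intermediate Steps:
$F{\left(p \right)} = p^{2}$
$F{\left(-2 \right)} 37 \left(-2\right) = \left(-2\right)^{2} \cdot 37 \left(-2\right) = 4 \cdot 37 \left(-2\right) = 148 \left(-2\right) = -296$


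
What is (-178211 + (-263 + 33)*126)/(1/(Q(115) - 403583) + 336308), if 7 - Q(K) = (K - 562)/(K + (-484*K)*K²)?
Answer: -20516996209327181179/33302749449134217457 ≈ -0.61608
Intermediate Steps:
Q(K) = 7 - (-562 + K)/(K - 484*K³) (Q(K) = 7 - (K - 562)/(K + (-484*K)*K²) = 7 - (-562 + K)/(K - 484*K³))
(-178211 + (-263 + 33)*126)/(1/(Q(115) - 403583) + 336308) = (-178211 + (-263 + 33)*126)/(1/((-562 - 6*115 + 3388*115³)/(-1*115 + 484*115³) - 403583) + 336308) = (-178211 - 230*126)/(1/((-562 - 690 + 3388*1520875)/(-115 + 484*1520875) - 403583) + 336308) = (-178211 - 28980)/(1/((-562 - 690 + 5152724500)/(-115 + 736103500) - 403583) + 336308) = -207191/(1/(5152723248/736103385 - 403583) + 336308) = -207191/(1/((1/736103385)*5152723248 - 403583) + 336308) = -207191/(1/(1717574416/245367795 - 403583) + 336308) = -207191/(1/(-99024553235069/245367795) + 336308) = -207191/(-245367795/99024553235069 + 336308) = -207191/33302749449134217457/99024553235069 = -207191*99024553235069/33302749449134217457 = -20516996209327181179/33302749449134217457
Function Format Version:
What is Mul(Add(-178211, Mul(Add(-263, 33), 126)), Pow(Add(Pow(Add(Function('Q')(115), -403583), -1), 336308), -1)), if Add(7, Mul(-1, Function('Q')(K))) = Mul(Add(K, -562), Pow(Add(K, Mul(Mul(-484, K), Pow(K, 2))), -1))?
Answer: Rational(-20516996209327181179, 33302749449134217457) ≈ -0.61608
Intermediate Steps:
Function('Q')(K) = Add(7, Mul(-1, Pow(Add(K, Mul(-484, Pow(K, 3))), -1), Add(-562, K))) (Function('Q')(K) = Add(7, Mul(-1, Mul(Add(K, -562), Pow(Add(K, Mul(Mul(-484, K), Pow(K, 2))), -1)))) = Add(7, Mul(-1, Mul(Add(-562, K), Pow(Add(K, Mul(-484, Pow(K, 3))), -1)))) = Add(7, Mul(-1, Mul(Pow(Add(K, Mul(-484, Pow(K, 3))), -1), Add(-562, K)))) = Add(7, Mul(-1, Pow(Add(K, Mul(-484, Pow(K, 3))), -1), Add(-562, K))))
Mul(Add(-178211, Mul(Add(-263, 33), 126)), Pow(Add(Pow(Add(Function('Q')(115), -403583), -1), 336308), -1)) = Mul(Add(-178211, Mul(Add(-263, 33), 126)), Pow(Add(Pow(Add(Mul(Pow(Add(Mul(-1, 115), Mul(484, Pow(115, 3))), -1), Add(-562, Mul(-6, 115), Mul(3388, Pow(115, 3)))), -403583), -1), 336308), -1)) = Mul(Add(-178211, Mul(-230, 126)), Pow(Add(Pow(Add(Mul(Pow(Add(-115, Mul(484, 1520875)), -1), Add(-562, -690, Mul(3388, 1520875))), -403583), -1), 336308), -1)) = Mul(Add(-178211, -28980), Pow(Add(Pow(Add(Mul(Pow(Add(-115, 736103500), -1), Add(-562, -690, 5152724500)), -403583), -1), 336308), -1)) = Mul(-207191, Pow(Add(Pow(Add(Mul(Pow(736103385, -1), 5152723248), -403583), -1), 336308), -1)) = Mul(-207191, Pow(Add(Pow(Add(Mul(Rational(1, 736103385), 5152723248), -403583), -1), 336308), -1)) = Mul(-207191, Pow(Add(Pow(Add(Rational(1717574416, 245367795), -403583), -1), 336308), -1)) = Mul(-207191, Pow(Add(Pow(Rational(-99024553235069, 245367795), -1), 336308), -1)) = Mul(-207191, Pow(Add(Rational(-245367795, 99024553235069), 336308), -1)) = Mul(-207191, Pow(Rational(33302749449134217457, 99024553235069), -1)) = Mul(-207191, Rational(99024553235069, 33302749449134217457)) = Rational(-20516996209327181179, 33302749449134217457)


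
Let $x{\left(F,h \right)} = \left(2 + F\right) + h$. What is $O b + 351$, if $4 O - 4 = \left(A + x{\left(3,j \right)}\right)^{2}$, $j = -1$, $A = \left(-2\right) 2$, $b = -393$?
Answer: $-42$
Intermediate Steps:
$A = -4$
$x{\left(F,h \right)} = 2 + F + h$
$O = 1$ ($O = 1 + \frac{\left(-4 + \left(2 + 3 - 1\right)\right)^{2}}{4} = 1 + \frac{\left(-4 + 4\right)^{2}}{4} = 1 + \frac{0^{2}}{4} = 1 + \frac{1}{4} \cdot 0 = 1 + 0 = 1$)
$O b + 351 = 1 \left(-393\right) + 351 = -393 + 351 = -42$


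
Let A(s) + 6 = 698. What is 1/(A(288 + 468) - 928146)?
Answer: -1/927454 ≈ -1.0782e-6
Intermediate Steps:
A(s) = 692 (A(s) = -6 + 698 = 692)
1/(A(288 + 468) - 928146) = 1/(692 - 928146) = 1/(-927454) = -1/927454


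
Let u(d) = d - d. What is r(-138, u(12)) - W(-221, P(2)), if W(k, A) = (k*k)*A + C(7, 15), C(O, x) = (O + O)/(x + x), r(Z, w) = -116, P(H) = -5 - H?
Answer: 5126558/15 ≈ 3.4177e+5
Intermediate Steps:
u(d) = 0
C(O, x) = O/x (C(O, x) = (2*O)/((2*x)) = (2*O)*(1/(2*x)) = O/x)
W(k, A) = 7/15 + A*k² (W(k, A) = (k*k)*A + 7/15 = k²*A + 7*(1/15) = A*k² + 7/15 = 7/15 + A*k²)
r(-138, u(12)) - W(-221, P(2)) = -116 - (7/15 + (-5 - 1*2)*(-221)²) = -116 - (7/15 + (-5 - 2)*48841) = -116 - (7/15 - 7*48841) = -116 - (7/15 - 341887) = -116 - 1*(-5128298/15) = -116 + 5128298/15 = 5126558/15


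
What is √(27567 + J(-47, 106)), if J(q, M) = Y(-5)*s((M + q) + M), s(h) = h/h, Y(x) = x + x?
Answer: √27557 ≈ 166.00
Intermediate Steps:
Y(x) = 2*x
s(h) = 1
J(q, M) = -10 (J(q, M) = (2*(-5))*1 = -10*1 = -10)
√(27567 + J(-47, 106)) = √(27567 - 10) = √27557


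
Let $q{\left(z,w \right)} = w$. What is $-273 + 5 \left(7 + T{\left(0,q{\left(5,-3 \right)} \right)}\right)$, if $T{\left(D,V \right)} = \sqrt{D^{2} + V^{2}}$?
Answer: $-223$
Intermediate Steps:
$-273 + 5 \left(7 + T{\left(0,q{\left(5,-3 \right)} \right)}\right) = -273 + 5 \left(7 + \sqrt{0^{2} + \left(-3\right)^{2}}\right) = -273 + 5 \left(7 + \sqrt{0 + 9}\right) = -273 + 5 \left(7 + \sqrt{9}\right) = -273 + 5 \left(7 + 3\right) = -273 + 5 \cdot 10 = -273 + 50 = -223$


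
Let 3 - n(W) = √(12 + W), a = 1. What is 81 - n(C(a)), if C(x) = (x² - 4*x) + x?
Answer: 78 + √10 ≈ 81.162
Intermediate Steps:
C(x) = x² - 3*x
n(W) = 3 - √(12 + W)
81 - n(C(a)) = 81 - (3 - √(12 + 1*(-3 + 1))) = 81 - (3 - √(12 + 1*(-2))) = 81 - (3 - √(12 - 2)) = 81 - (3 - √10) = 81 + (-3 + √10) = 78 + √10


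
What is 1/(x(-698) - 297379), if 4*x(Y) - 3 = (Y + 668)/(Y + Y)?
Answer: -2792/830280059 ≈ -3.3627e-6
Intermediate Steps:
x(Y) = ¾ + (668 + Y)/(8*Y) (x(Y) = ¾ + ((Y + 668)/(Y + Y))/4 = ¾ + ((668 + Y)/((2*Y)))/4 = ¾ + ((668 + Y)*(1/(2*Y)))/4 = ¾ + ((668 + Y)/(2*Y))/4 = ¾ + (668 + Y)/(8*Y))
1/(x(-698) - 297379) = 1/((⅛)*(668 + 7*(-698))/(-698) - 297379) = 1/((⅛)*(-1/698)*(668 - 4886) - 297379) = 1/((⅛)*(-1/698)*(-4218) - 297379) = 1/(2109/2792 - 297379) = 1/(-830280059/2792) = -2792/830280059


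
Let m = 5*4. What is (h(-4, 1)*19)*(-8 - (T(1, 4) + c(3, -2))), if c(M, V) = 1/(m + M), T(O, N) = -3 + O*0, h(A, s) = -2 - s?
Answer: 6612/23 ≈ 287.48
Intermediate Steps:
m = 20
T(O, N) = -3 (T(O, N) = -3 + 0 = -3)
c(M, V) = 1/(20 + M)
(h(-4, 1)*19)*(-8 - (T(1, 4) + c(3, -2))) = ((-2 - 1*1)*19)*(-8 - (-3 + 1/(20 + 3))) = ((-2 - 1)*19)*(-8 - (-3 + 1/23)) = (-3*19)*(-8 - (-3 + 1/23)) = -57*(-8 - 1*(-68/23)) = -57*(-8 + 68/23) = -57*(-116/23) = 6612/23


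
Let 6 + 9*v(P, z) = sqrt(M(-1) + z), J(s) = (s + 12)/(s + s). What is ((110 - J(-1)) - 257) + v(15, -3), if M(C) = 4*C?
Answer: -853/6 + I*sqrt(7)/9 ≈ -142.17 + 0.29397*I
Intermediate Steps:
J(s) = (12 + s)/(2*s) (J(s) = (12 + s)/((2*s)) = (12 + s)*(1/(2*s)) = (12 + s)/(2*s))
v(P, z) = -2/3 + sqrt(-4 + z)/9 (v(P, z) = -2/3 + sqrt(4*(-1) + z)/9 = -2/3 + sqrt(-4 + z)/9)
((110 - J(-1)) - 257) + v(15, -3) = ((110 - (12 - 1)/(2*(-1))) - 257) + (-2/3 + sqrt(-4 - 3)/9) = ((110 - (-1)*11/2) - 257) + (-2/3 + sqrt(-7)/9) = ((110 - 1*(-11/2)) - 257) + (-2/3 + (I*sqrt(7))/9) = ((110 + 11/2) - 257) + (-2/3 + I*sqrt(7)/9) = (231/2 - 257) + (-2/3 + I*sqrt(7)/9) = -283/2 + (-2/3 + I*sqrt(7)/9) = -853/6 + I*sqrt(7)/9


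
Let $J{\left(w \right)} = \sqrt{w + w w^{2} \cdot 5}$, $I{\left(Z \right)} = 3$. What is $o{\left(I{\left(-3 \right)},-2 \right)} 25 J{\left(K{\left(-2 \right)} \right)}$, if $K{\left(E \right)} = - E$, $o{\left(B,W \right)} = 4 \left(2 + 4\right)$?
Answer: $600 \sqrt{42} \approx 3888.4$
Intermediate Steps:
$o{\left(B,W \right)} = 24$ ($o{\left(B,W \right)} = 4 \cdot 6 = 24$)
$J{\left(w \right)} = \sqrt{w + 5 w^{3}}$ ($J{\left(w \right)} = \sqrt{w + w^{3} \cdot 5} = \sqrt{w + 5 w^{3}}$)
$o{\left(I{\left(-3 \right)},-2 \right)} 25 J{\left(K{\left(-2 \right)} \right)} = 24 \cdot 25 \sqrt{\left(-1\right) \left(-2\right) + 5 \left(\left(-1\right) \left(-2\right)\right)^{3}} = 600 \sqrt{2 + 5 \cdot 2^{3}} = 600 \sqrt{2 + 5 \cdot 8} = 600 \sqrt{2 + 40} = 600 \sqrt{42}$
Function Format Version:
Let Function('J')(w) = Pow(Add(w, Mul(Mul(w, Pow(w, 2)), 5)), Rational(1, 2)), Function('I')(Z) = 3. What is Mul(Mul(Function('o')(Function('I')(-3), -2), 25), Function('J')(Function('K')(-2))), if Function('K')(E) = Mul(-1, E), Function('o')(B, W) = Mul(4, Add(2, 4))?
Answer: Mul(600, Pow(42, Rational(1, 2))) ≈ 3888.4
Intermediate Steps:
Function('o')(B, W) = 24 (Function('o')(B, W) = Mul(4, 6) = 24)
Function('J')(w) = Pow(Add(w, Mul(5, Pow(w, 3))), Rational(1, 2)) (Function('J')(w) = Pow(Add(w, Mul(Pow(w, 3), 5)), Rational(1, 2)) = Pow(Add(w, Mul(5, Pow(w, 3))), Rational(1, 2)))
Mul(Mul(Function('o')(Function('I')(-3), -2), 25), Function('J')(Function('K')(-2))) = Mul(Mul(24, 25), Pow(Add(Mul(-1, -2), Mul(5, Pow(Mul(-1, -2), 3))), Rational(1, 2))) = Mul(600, Pow(Add(2, Mul(5, Pow(2, 3))), Rational(1, 2))) = Mul(600, Pow(Add(2, Mul(5, 8)), Rational(1, 2))) = Mul(600, Pow(Add(2, 40), Rational(1, 2))) = Mul(600, Pow(42, Rational(1, 2)))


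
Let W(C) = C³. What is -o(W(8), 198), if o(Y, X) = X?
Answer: -198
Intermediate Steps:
-o(W(8), 198) = -1*198 = -198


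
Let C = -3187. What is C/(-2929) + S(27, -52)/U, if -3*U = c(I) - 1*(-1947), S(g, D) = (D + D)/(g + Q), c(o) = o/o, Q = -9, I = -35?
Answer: 4694284/4279269 ≈ 1.0970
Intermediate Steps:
c(o) = 1
S(g, D) = 2*D/(-9 + g) (S(g, D) = (D + D)/(g - 9) = (2*D)/(-9 + g) = 2*D/(-9 + g))
U = -1948/3 (U = -(1 - 1*(-1947))/3 = -(1 + 1947)/3 = -⅓*1948 = -1948/3 ≈ -649.33)
C/(-2929) + S(27, -52)/U = -3187/(-2929) + (2*(-52)/(-9 + 27))/(-1948/3) = -3187*(-1/2929) + (2*(-52)/18)*(-3/1948) = 3187/2929 + (2*(-52)*(1/18))*(-3/1948) = 3187/2929 - 52/9*(-3/1948) = 3187/2929 + 13/1461 = 4694284/4279269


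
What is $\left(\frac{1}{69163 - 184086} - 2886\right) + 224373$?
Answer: $\frac{25453950500}{114923} \approx 2.2149 \cdot 10^{5}$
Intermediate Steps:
$\left(\frac{1}{69163 - 184086} - 2886\right) + 224373 = \left(\frac{1}{-114923} - 2886\right) + 224373 = \left(- \frac{1}{114923} - 2886\right) + 224373 = - \frac{331667779}{114923} + 224373 = \frac{25453950500}{114923}$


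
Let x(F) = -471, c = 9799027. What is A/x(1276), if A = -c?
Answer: 9799027/471 ≈ 20805.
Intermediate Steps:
A = -9799027 (A = -1*9799027 = -9799027)
A/x(1276) = -9799027/(-471) = -9799027*(-1/471) = 9799027/471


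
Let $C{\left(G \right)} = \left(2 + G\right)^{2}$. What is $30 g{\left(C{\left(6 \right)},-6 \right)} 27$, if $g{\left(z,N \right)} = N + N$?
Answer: $-9720$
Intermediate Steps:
$g{\left(z,N \right)} = 2 N$
$30 g{\left(C{\left(6 \right)},-6 \right)} 27 = 30 \cdot 2 \left(-6\right) 27 = 30 \left(-12\right) 27 = \left(-360\right) 27 = -9720$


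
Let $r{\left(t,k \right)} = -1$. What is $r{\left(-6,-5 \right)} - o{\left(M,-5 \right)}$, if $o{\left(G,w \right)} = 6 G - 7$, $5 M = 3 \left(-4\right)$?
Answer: $\frac{102}{5} \approx 20.4$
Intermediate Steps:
$M = - \frac{12}{5}$ ($M = \frac{3 \left(-4\right)}{5} = \frac{1}{5} \left(-12\right) = - \frac{12}{5} \approx -2.4$)
$o{\left(G,w \right)} = -7 + 6 G$
$r{\left(-6,-5 \right)} - o{\left(M,-5 \right)} = -1 - \left(-7 + 6 \left(- \frac{12}{5}\right)\right) = -1 - \left(-7 - \frac{72}{5}\right) = -1 - - \frac{107}{5} = -1 + \frac{107}{5} = \frac{102}{5}$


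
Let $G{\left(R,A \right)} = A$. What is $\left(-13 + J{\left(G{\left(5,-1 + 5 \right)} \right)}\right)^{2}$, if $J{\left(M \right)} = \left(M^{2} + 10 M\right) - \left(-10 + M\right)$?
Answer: $2401$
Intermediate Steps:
$J{\left(M \right)} = 10 + M^{2} + 9 M$
$\left(-13 + J{\left(G{\left(5,-1 + 5 \right)} \right)}\right)^{2} = \left(-13 + \left(10 + \left(-1 + 5\right)^{2} + 9 \left(-1 + 5\right)\right)\right)^{2} = \left(-13 + \left(10 + 4^{2} + 9 \cdot 4\right)\right)^{2} = \left(-13 + \left(10 + 16 + 36\right)\right)^{2} = \left(-13 + 62\right)^{2} = 49^{2} = 2401$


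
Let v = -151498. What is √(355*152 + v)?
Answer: I*√97538 ≈ 312.31*I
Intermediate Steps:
√(355*152 + v) = √(355*152 - 151498) = √(53960 - 151498) = √(-97538) = I*√97538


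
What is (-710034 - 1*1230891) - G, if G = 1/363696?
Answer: -705906658801/363696 ≈ -1.9409e+6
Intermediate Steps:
G = 1/363696 ≈ 2.7495e-6
(-710034 - 1*1230891) - G = (-710034 - 1*1230891) - 1*1/363696 = (-710034 - 1230891) - 1/363696 = -1940925 - 1/363696 = -705906658801/363696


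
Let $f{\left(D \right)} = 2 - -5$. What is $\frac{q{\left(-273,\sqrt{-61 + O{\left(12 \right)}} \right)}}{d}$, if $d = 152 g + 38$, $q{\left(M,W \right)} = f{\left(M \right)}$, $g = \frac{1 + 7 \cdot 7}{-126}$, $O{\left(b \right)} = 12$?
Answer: $- \frac{441}{1406} \approx -0.31366$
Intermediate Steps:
$g = - \frac{25}{63}$ ($g = \left(1 + 49\right) \left(- \frac{1}{126}\right) = 50 \left(- \frac{1}{126}\right) = - \frac{25}{63} \approx -0.39683$)
$f{\left(D \right)} = 7$ ($f{\left(D \right)} = 2 + 5 = 7$)
$q{\left(M,W \right)} = 7$
$d = - \frac{1406}{63}$ ($d = 152 \left(- \frac{25}{63}\right) + 38 = - \frac{3800}{63} + 38 = - \frac{1406}{63} \approx -22.317$)
$\frac{q{\left(-273,\sqrt{-61 + O{\left(12 \right)}} \right)}}{d} = \frac{7}{- \frac{1406}{63}} = 7 \left(- \frac{63}{1406}\right) = - \frac{441}{1406}$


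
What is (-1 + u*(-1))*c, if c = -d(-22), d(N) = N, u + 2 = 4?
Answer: -66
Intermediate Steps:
u = 2 (u = -2 + 4 = 2)
c = 22 (c = -1*(-22) = 22)
(-1 + u*(-1))*c = (-1 + 2*(-1))*22 = (-1 - 2)*22 = -3*22 = -66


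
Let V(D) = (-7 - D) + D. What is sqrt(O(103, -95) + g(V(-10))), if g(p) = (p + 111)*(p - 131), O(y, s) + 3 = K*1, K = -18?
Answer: 3*I*sqrt(1597) ≈ 119.89*I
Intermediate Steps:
O(y, s) = -21 (O(y, s) = -3 - 18*1 = -3 - 18 = -21)
V(D) = -7
g(p) = (-131 + p)*(111 + p) (g(p) = (111 + p)*(-131 + p) = (-131 + p)*(111 + p))
sqrt(O(103, -95) + g(V(-10))) = sqrt(-21 + (-14541 + (-7)**2 - 20*(-7))) = sqrt(-21 + (-14541 + 49 + 140)) = sqrt(-21 - 14352) = sqrt(-14373) = 3*I*sqrt(1597)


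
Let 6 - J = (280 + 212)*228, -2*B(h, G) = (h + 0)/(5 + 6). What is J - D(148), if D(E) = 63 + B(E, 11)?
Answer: -1234489/11 ≈ -1.1223e+5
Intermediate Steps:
B(h, G) = -h/22 (B(h, G) = -(h + 0)/(2*(5 + 6)) = -h/(2*11) = -h/22)
J = -112170 (J = 6 - (280 + 212)*228 = 6 - 492*228 = 6 - 1*112176 = 6 - 112176 = -112170)
D(E) = 63 - E/22
J - D(148) = -112170 - (63 - 1/22*148) = -112170 - (63 - 74/11) = -112170 - 1*619/11 = -112170 - 619/11 = -1234489/11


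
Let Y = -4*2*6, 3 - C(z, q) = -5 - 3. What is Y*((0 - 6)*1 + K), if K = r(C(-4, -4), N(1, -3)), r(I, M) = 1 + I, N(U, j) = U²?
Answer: -288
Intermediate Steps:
C(z, q) = 11 (C(z, q) = 3 - (-5 - 3) = 3 - 1*(-8) = 3 + 8 = 11)
K = 12 (K = 1 + 11 = 12)
Y = -48 (Y = -8*6 = -48)
Y*((0 - 6)*1 + K) = -48*((0 - 6)*1 + 12) = -48*(-6*1 + 12) = -48*(-6 + 12) = -48*6 = -288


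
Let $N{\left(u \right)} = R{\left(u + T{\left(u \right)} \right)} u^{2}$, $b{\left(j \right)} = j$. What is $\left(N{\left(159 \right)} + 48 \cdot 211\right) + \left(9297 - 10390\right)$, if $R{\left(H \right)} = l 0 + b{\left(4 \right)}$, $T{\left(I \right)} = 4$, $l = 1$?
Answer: $110159$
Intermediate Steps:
$R{\left(H \right)} = 4$ ($R{\left(H \right)} = 1 \cdot 0 + 4 = 0 + 4 = 4$)
$N{\left(u \right)} = 4 u^{2}$
$\left(N{\left(159 \right)} + 48 \cdot 211\right) + \left(9297 - 10390\right) = \left(4 \cdot 159^{2} + 48 \cdot 211\right) + \left(9297 - 10390\right) = \left(4 \cdot 25281 + 10128\right) + \left(9297 - 10390\right) = \left(101124 + 10128\right) - 1093 = 111252 - 1093 = 110159$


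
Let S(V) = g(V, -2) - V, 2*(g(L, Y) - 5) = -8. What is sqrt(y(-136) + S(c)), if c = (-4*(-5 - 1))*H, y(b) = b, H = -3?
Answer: 3*I*sqrt(7) ≈ 7.9373*I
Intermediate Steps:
g(L, Y) = 1 (g(L, Y) = 5 + (1/2)*(-8) = 5 - 4 = 1)
c = -72 (c = -4*(-5 - 1)*(-3) = -4*(-6)*(-3) = 24*(-3) = -72)
S(V) = 1 - V
sqrt(y(-136) + S(c)) = sqrt(-136 + (1 - 1*(-72))) = sqrt(-136 + (1 + 72)) = sqrt(-136 + 73) = sqrt(-63) = 3*I*sqrt(7)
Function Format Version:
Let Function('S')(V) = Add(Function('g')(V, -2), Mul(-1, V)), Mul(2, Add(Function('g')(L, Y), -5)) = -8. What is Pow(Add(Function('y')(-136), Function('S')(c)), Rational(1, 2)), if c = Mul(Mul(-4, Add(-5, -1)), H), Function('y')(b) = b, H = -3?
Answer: Mul(3, I, Pow(7, Rational(1, 2))) ≈ Mul(7.9373, I)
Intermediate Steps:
Function('g')(L, Y) = 1 (Function('g')(L, Y) = Add(5, Mul(Rational(1, 2), -8)) = Add(5, -4) = 1)
c = -72 (c = Mul(Mul(-4, Add(-5, -1)), -3) = Mul(Mul(-4, -6), -3) = Mul(24, -3) = -72)
Function('S')(V) = Add(1, Mul(-1, V))
Pow(Add(Function('y')(-136), Function('S')(c)), Rational(1, 2)) = Pow(Add(-136, Add(1, Mul(-1, -72))), Rational(1, 2)) = Pow(Add(-136, Add(1, 72)), Rational(1, 2)) = Pow(Add(-136, 73), Rational(1, 2)) = Pow(-63, Rational(1, 2)) = Mul(3, I, Pow(7, Rational(1, 2)))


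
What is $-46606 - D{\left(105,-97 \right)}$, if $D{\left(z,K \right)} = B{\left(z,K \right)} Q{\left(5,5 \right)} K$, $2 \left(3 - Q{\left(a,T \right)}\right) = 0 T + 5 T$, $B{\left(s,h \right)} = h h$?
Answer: $- \frac{17433999}{2} \approx -8.717 \cdot 10^{6}$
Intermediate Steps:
$B{\left(s,h \right)} = h^{2}$
$Q{\left(a,T \right)} = 3 - \frac{5 T}{2}$ ($Q{\left(a,T \right)} = 3 - \frac{0 T + 5 T}{2} = 3 - \frac{0 + 5 T}{2} = 3 - \frac{5 T}{2}$)
$D{\left(z,K \right)} = - \frac{19 K^{3}}{2}$ ($D{\left(z,K \right)} = K^{2} \left(3 - \frac{25}{2}\right) K = K^{2} \left(- \frac{19}{2}\right) K = - \frac{19 K^{2}}{2} K = - \frac{19 K^{3}}{2}$)
$-46606 - D{\left(105,-97 \right)} = -46606 - - \frac{19 \left(-97\right)^{3}}{2} = -46606 - \left(- \frac{19}{2}\right) \left(-912673\right) = -46606 - \frac{17340787}{2} = - \frac{17433999}{2}$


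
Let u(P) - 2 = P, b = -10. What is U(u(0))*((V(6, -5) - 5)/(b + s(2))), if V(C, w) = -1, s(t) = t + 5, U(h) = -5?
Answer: -10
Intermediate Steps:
u(P) = 2 + P
s(t) = 5 + t
U(u(0))*((V(6, -5) - 5)/(b + s(2))) = -5*(-1 - 5)/(-10 + (5 + 2)) = -(-30)/(-10 + 7) = -(-30)/(-3) = -(-30)*(-1)/3 = -5*2 = -10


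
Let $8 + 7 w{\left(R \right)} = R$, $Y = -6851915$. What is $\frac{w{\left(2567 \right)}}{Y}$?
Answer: $- \frac{2559}{47963405} \approx -5.3353 \cdot 10^{-5}$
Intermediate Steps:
$w{\left(R \right)} = - \frac{8}{7} + \frac{R}{7}$
$\frac{w{\left(2567 \right)}}{Y} = \frac{- \frac{8}{7} + \frac{1}{7} \cdot 2567}{-6851915} = \left(- \frac{8}{7} + \frac{2567}{7}\right) \left(- \frac{1}{6851915}\right) = \frac{2559}{7} \left(- \frac{1}{6851915}\right) = - \frac{2559}{47963405}$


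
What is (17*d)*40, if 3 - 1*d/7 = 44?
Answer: -195160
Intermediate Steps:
d = -287 (d = 21 - 7*44 = 21 - 308 = -287)
(17*d)*40 = (17*(-287))*40 = -4879*40 = -195160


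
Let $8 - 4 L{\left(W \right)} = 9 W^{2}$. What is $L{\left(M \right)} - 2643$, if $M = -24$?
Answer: $-3937$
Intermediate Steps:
$L{\left(W \right)} = 2 - \frac{9 W^{2}}{4}$
$L{\left(M \right)} - 2643 = \left(2 - \frac{9 \left(-24\right)^{2}}{4}\right) - 2643 = \left(2 - 1296\right) - 2643 = -1294 - 2643 = -3937$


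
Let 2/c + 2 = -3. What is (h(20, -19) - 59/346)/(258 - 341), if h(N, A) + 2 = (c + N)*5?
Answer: -33157/28718 ≈ -1.1546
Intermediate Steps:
c = -⅖ (c = 2/(-2 - 3) = 2/(-5) = 2*(-⅕) = -⅖ ≈ -0.40000)
h(N, A) = -4 + 5*N (h(N, A) = -2 + (-⅖ + N)*5 = -2 + (-2 + 5*N) = -4 + 5*N)
(h(20, -19) - 59/346)/(258 - 341) = ((-4 + 5*20) - 59/346)/(258 - 341) = ((-4 + 100) - 59*1/346)/(-83) = (96 - 59/346)*(-1/83) = (33157/346)*(-1/83) = -33157/28718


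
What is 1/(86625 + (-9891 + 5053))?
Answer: 1/81787 ≈ 1.2227e-5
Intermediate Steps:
1/(86625 + (-9891 + 5053)) = 1/(86625 - 4838) = 1/81787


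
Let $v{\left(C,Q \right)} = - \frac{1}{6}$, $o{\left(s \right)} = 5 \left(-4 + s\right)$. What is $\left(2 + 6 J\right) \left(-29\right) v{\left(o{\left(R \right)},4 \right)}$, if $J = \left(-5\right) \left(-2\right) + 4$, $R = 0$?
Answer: $\frac{1247}{3} \approx 415.67$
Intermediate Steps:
$J = 14$ ($J = 10 + 4 = 14$)
$o{\left(s \right)} = -20 + 5 s$
$v{\left(C,Q \right)} = - \frac{1}{6}$ ($v{\left(C,Q \right)} = \left(-1\right) \frac{1}{6} = - \frac{1}{6}$)
$\left(2 + 6 J\right) \left(-29\right) v{\left(o{\left(R \right)},4 \right)} = \left(2 + 6 \cdot 14\right) \left(-29\right) \left(- \frac{1}{6}\right) = \left(2 + 84\right) \left(-29\right) \left(- \frac{1}{6}\right) = 86 \left(-29\right) \left(- \frac{1}{6}\right) = \left(-2494\right) \left(- \frac{1}{6}\right) = \frac{1247}{3}$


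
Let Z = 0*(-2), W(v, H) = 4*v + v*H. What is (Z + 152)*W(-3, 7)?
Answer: -5016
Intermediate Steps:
W(v, H) = 4*v + H*v
Z = 0
(Z + 152)*W(-3, 7) = (0 + 152)*(-3*(4 + 7)) = 152*(-3*11) = 152*(-33) = -5016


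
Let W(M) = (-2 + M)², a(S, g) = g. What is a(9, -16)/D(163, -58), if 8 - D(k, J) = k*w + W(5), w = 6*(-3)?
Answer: -16/2933 ≈ -0.0054552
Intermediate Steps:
w = -18
D(k, J) = -1 + 18*k (D(k, J) = 8 - (k*(-18) + (-2 + 5)²) = 8 - (-18*k + 3²) = 8 - (-18*k + 9) = 8 - (9 - 18*k) = 8 + (-9 + 18*k) = -1 + 18*k)
a(9, -16)/D(163, -58) = -16/(-1 + 18*163) = -16/(-1 + 2934) = -16/2933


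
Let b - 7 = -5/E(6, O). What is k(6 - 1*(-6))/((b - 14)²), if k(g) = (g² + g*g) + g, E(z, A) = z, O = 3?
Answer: 10800/2209 ≈ 4.8891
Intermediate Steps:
k(g) = g + 2*g² (k(g) = (g² + g²) + g = 2*g² + g = g + 2*g²)
b = 37/6 (b = 7 - 5/6 = 7 + (⅙)*(-5) = 7 - ⅚ = 37/6 ≈ 6.1667)
k(6 - 1*(-6))/((b - 14)²) = ((6 - 1*(-6))*(1 + 2*(6 - 1*(-6))))/((37/6 - 14)²) = ((6 + 6)*(1 + 2*(6 + 6)))/((-47/6)²) = (12*(1 + 2*12))/(2209/36) = (12*(1 + 24))*(36/2209) = (12*25)*(36/2209) = 300*(36/2209) = 10800/2209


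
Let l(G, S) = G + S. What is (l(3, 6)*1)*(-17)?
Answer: -153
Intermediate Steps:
(l(3, 6)*1)*(-17) = ((3 + 6)*1)*(-17) = (9*1)*(-17) = 9*(-17) = -153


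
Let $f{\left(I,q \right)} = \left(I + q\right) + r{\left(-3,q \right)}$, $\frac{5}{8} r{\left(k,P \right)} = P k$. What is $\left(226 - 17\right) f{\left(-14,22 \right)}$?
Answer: $- \frac{101992}{5} \approx -20398.0$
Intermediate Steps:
$r{\left(k,P \right)} = \frac{8 P k}{5}$
$f{\left(I,q \right)} = I - \frac{19 q}{5}$ ($f{\left(I,q \right)} = \left(I + q\right) + \frac{8}{5} q \left(-3\right) = \left(I + q\right) - \frac{24 q}{5} = I - \frac{19 q}{5}$)
$\left(226 - 17\right) f{\left(-14,22 \right)} = \left(226 - 17\right) \left(-14 - \frac{418}{5}\right) = 209 \left(-14 - \frac{418}{5}\right) = 209 \left(- \frac{488}{5}\right) = - \frac{101992}{5}$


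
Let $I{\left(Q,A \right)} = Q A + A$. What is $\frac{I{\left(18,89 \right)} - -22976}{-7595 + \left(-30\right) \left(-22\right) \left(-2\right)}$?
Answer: $- \frac{24667}{8915} \approx -2.7669$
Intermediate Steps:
$I{\left(Q,A \right)} = A + A Q$ ($I{\left(Q,A \right)} = A Q + A = A + A Q$)
$\frac{I{\left(18,89 \right)} - -22976}{-7595 + \left(-30\right) \left(-22\right) \left(-2\right)} = \frac{89 \left(1 + 18\right) - -22976}{-7595 + \left(-30\right) \left(-22\right) \left(-2\right)} = \frac{89 \cdot 19 + 22976}{-7595 + 660 \left(-2\right)} = \frac{1691 + 22976}{-7595 - 1320} = \frac{24667}{-8915} = 24667 \left(- \frac{1}{8915}\right) = - \frac{24667}{8915}$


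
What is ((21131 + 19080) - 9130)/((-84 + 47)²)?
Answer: 31081/1369 ≈ 22.703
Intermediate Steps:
((21131 + 19080) - 9130)/((-84 + 47)²) = (40211 - 9130)/((-37)²) = 31081/1369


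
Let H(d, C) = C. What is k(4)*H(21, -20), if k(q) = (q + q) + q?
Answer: -240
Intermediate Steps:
k(q) = 3*q (k(q) = 2*q + q = 3*q)
k(4)*H(21, -20) = (3*4)*(-20) = 12*(-20) = -240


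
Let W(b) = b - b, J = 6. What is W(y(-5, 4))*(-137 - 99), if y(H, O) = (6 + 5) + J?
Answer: 0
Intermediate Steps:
y(H, O) = 17 (y(H, O) = (6 + 5) + 6 = 11 + 6 = 17)
W(b) = 0
W(y(-5, 4))*(-137 - 99) = 0*(-137 - 99) = 0*(-236) = 0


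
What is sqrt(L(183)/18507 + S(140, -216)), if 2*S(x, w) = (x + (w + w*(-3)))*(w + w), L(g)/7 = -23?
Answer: 5*I*sqrt(1692707240067)/18507 ≈ 351.5*I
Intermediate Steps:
L(g) = -161 (L(g) = 7*(-23) = -161)
S(x, w) = w*(x - 2*w) (S(x, w) = ((x + (w + w*(-3)))*(w + w))/2 = ((x + (w - 3*w))*(2*w))/2 = ((x - 2*w)*(2*w))/2 = (2*w*(x - 2*w))/2 = w*(x - 2*w))
sqrt(L(183)/18507 + S(140, -216)) = sqrt(-161/18507 - 216*(140 - 2*(-216))) = sqrt(-161*1/18507 - 216*(140 + 432)) = sqrt(-161/18507 - 216*572) = sqrt(-161/18507 - 123552) = sqrt(-2286577025/18507) = 5*I*sqrt(1692707240067)/18507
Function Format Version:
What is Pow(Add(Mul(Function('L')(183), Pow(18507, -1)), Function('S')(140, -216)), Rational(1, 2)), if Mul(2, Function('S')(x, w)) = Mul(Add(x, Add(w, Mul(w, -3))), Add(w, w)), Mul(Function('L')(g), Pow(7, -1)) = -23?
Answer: Mul(Rational(5, 18507), I, Pow(1692707240067, Rational(1, 2))) ≈ Mul(351.50, I)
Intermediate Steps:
Function('L')(g) = -161 (Function('L')(g) = Mul(7, -23) = -161)
Function('S')(x, w) = Mul(w, Add(x, Mul(-2, w))) (Function('S')(x, w) = Mul(Rational(1, 2), Mul(Add(x, Add(w, Mul(w, -3))), Add(w, w))) = Mul(Rational(1, 2), Mul(Add(x, Add(w, Mul(-3, w))), Mul(2, w))) = Mul(Rational(1, 2), Mul(Add(x, Mul(-2, w)), Mul(2, w))) = Mul(Rational(1, 2), Mul(2, w, Add(x, Mul(-2, w)))) = Mul(w, Add(x, Mul(-2, w))))
Pow(Add(Mul(Function('L')(183), Pow(18507, -1)), Function('S')(140, -216)), Rational(1, 2)) = Pow(Add(Mul(-161, Pow(18507, -1)), Mul(-216, Add(140, Mul(-2, -216)))), Rational(1, 2)) = Pow(Add(Mul(-161, Rational(1, 18507)), Mul(-216, Add(140, 432))), Rational(1, 2)) = Pow(Add(Rational(-161, 18507), Mul(-216, 572)), Rational(1, 2)) = Pow(Add(Rational(-161, 18507), -123552), Rational(1, 2)) = Pow(Rational(-2286577025, 18507), Rational(1, 2)) = Mul(Rational(5, 18507), I, Pow(1692707240067, Rational(1, 2)))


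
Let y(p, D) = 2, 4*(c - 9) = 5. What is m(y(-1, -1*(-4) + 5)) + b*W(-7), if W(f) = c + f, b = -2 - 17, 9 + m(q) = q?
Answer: -275/4 ≈ -68.750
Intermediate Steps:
c = 41/4 (c = 9 + (1/4)*5 = 9 + 5/4 = 41/4 ≈ 10.250)
m(q) = -9 + q
b = -19
W(f) = 41/4 + f
m(y(-1, -1*(-4) + 5)) + b*W(-7) = (-9 + 2) - 19*(41/4 - 7) = -7 - 19*13/4 = -7 - 247/4 = -275/4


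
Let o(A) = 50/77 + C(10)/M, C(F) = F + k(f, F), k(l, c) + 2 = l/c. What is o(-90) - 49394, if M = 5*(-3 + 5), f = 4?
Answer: -95080583/1925 ≈ -49393.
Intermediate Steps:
M = 10 (M = 5*2 = 10)
k(l, c) = -2 + l/c
C(F) = -2 + F + 4/F (C(F) = F + (-2 + 4/F) = -2 + F + 4/F)
o(A) = 2867/1925 (o(A) = 50/77 + (-2 + 10 + 4/10)/10 = 50*(1/77) + (-2 + 10 + 4*(1/10))*(1/10) = 50/77 + (-2 + 10 + 2/5)*(1/10) = 50/77 + (42/5)*(1/10) = 50/77 + 21/25 = 2867/1925)
o(-90) - 49394 = 2867/1925 - 49394 = -95080583/1925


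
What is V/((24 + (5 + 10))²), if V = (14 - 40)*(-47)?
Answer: 94/117 ≈ 0.80342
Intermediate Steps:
V = 1222 (V = -26*(-47) = 1222)
V/((24 + (5 + 10))²) = 1222/((24 + (5 + 10))²) = 1222/((24 + 15)²) = 1222/(39²) = 1222/1521 = 1222*(1/1521) = 94/117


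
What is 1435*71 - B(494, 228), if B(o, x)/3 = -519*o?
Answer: 871043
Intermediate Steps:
B(o, x) = -1557*o (B(o, x) = 3*(-519*o) = -1557*o)
1435*71 - B(494, 228) = 1435*71 - (-1557)*494 = 101885 - 1*(-769158) = 101885 + 769158 = 871043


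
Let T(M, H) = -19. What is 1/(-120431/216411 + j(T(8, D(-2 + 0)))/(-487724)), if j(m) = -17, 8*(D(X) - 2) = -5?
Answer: -105548838564/58733410057 ≈ -1.7971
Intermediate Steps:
D(X) = 11/8 (D(X) = 2 + (⅛)*(-5) = 2 - 5/8 = 11/8)
1/(-120431/216411 + j(T(8, D(-2 + 0)))/(-487724)) = 1/(-120431/216411 - 17/(-487724)) = 1/(-120431*1/216411 - 17*(-1/487724)) = 1/(-120431/216411 + 17/487724) = 1/(-58733410057/105548838564) = -105548838564/58733410057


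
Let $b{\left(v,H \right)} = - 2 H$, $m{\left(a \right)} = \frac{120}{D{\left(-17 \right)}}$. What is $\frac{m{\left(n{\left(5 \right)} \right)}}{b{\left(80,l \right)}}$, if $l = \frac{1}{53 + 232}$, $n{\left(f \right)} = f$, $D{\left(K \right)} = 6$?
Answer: $-2850$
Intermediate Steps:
$l = \frac{1}{285} \approx 0.0035088$
$m{\left(a \right)} = 20$ ($m{\left(a \right)} = \frac{120}{6} = 120 \cdot \frac{1}{6} = 20$)
$\frac{m{\left(n{\left(5 \right)} \right)}}{b{\left(80,l \right)}} = \frac{20}{\left(-2\right) \frac{1}{285}} = \frac{20}{- \frac{2}{285}} = 20 \left(- \frac{285}{2}\right) = -2850$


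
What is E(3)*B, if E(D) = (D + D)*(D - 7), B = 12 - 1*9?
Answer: -72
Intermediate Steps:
B = 3 (B = 12 - 9 = 3)
E(D) = 2*D*(-7 + D) (E(D) = (2*D)*(-7 + D) = 2*D*(-7 + D))
E(3)*B = (2*3*(-7 + 3))*3 = (2*3*(-4))*3 = -24*3 = -72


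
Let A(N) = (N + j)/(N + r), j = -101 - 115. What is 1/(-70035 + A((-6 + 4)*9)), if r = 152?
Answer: -67/4692462 ≈ -1.4278e-5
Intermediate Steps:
j = -216
A(N) = (-216 + N)/(152 + N) (A(N) = (N - 216)/(N + 152) = (-216 + N)/(152 + N))
1/(-70035 + A((-6 + 4)*9)) = 1/(-70035 + (-216 + (-6 + 4)*9)/(152 + (-6 + 4)*9)) = 1/(-70035 + (-216 - 2*9)/(152 - 2*9)) = 1/(-70035 + (-216 - 18)/(152 - 18)) = 1/(-70035 - 234/134) = 1/(-70035 + (1/134)*(-234)) = 1/(-70035 - 117/67) = 1/(-4692462/67) = -67/4692462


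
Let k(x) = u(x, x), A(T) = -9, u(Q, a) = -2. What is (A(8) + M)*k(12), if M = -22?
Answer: 62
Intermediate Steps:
k(x) = -2
(A(8) + M)*k(12) = (-9 - 22)*(-2) = -31*(-2) = 62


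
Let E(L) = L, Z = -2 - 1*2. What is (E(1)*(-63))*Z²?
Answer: -1008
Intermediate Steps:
Z = -4 (Z = -2 - 2 = -4)
(E(1)*(-63))*Z² = (1*(-63))*(-4)² = -63*16 = -1008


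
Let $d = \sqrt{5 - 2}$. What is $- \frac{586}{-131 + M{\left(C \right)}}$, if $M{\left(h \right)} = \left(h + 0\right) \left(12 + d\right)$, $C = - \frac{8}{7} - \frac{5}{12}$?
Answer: $\frac{1575168}{402301} - \frac{16408 \sqrt{3}}{402301} \approx 3.8448$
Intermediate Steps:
$C = - \frac{131}{84}$ ($C = \left(-8\right) \frac{1}{7} - \frac{5}{12} = - \frac{8}{7} - \frac{5}{12} = - \frac{131}{84} \approx -1.5595$)
$d = \sqrt{3} \approx 1.732$
$M{\left(h \right)} = h \left(12 + \sqrt{3}\right)$ ($M{\left(h \right)} = \left(h + 0\right) \left(12 + \sqrt{3}\right) = h \left(12 + \sqrt{3}\right)$)
$- \frac{586}{-131 + M{\left(C \right)}} = - \frac{586}{-131 - \frac{131 \left(12 + \sqrt{3}\right)}{84}} = - \frac{586}{-131 - \left(\frac{131}{7} + \frac{131 \sqrt{3}}{84}\right)} = - \frac{586}{- \frac{1048}{7} - \frac{131 \sqrt{3}}{84}}$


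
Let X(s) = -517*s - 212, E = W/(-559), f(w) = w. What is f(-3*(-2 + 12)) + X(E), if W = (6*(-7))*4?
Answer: -222134/559 ≈ -397.38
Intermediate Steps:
W = -168 (W = -42*4 = -168)
E = 168/559 (E = -168/(-559) = -168*(-1/559) = 168/559 ≈ 0.30054)
X(s) = -212 - 517*s
f(-3*(-2 + 12)) + X(E) = -3*(-2 + 12) + (-212 - 517*168/559) = -3*10 + (-212 - 86856/559) = -30 - 205364/559 = -222134/559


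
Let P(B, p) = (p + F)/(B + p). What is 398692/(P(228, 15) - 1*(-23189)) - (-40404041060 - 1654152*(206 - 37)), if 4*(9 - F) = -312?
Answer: 76417741685350616/1878343 ≈ 4.0684e+10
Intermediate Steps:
F = 87 (F = 9 - ¼*(-312) = 9 + 78 = 87)
P(B, p) = (87 + p)/(B + p) (P(B, p) = (p + 87)/(B + p) = (87 + p)/(B + p))
398692/(P(228, 15) - 1*(-23189)) - (-40404041060 - 1654152*(206 - 37)) = 398692/((87 + 15)/(228 + 15) - 1*(-23189)) - (-40404041060 - 1654152*(206 - 37)) = 398692/(102/243 + 23189) - 137846/(1/(-12*169 - 293110)) = 398692/((1/243)*102 + 23189) - 137846/(1/(-2028 - 293110)) = 398692/(34/81 + 23189) - 137846/(1/(-295138)) = 398692/(1878343/81) - 137846/(-1/295138) = 398692*(81/1878343) - 137846*(-295138) = 32294052/1878343 + 40683592748 = 76417741685350616/1878343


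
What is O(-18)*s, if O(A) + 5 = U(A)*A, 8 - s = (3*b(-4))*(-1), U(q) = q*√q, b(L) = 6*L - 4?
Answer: 380 - 73872*I*√2 ≈ 380.0 - 1.0447e+5*I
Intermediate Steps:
b(L) = -4 + 6*L
U(q) = q^(3/2)
s = -76 (s = 8 - 3*(-4 + 6*(-4))*(-1) = 8 - 3*(-4 - 24)*(-1) = 8 - 3*(-28)*(-1) = 8 - (-84)*(-1) = 8 - 1*84 = 8 - 84 = -76)
O(A) = -5 + A^(5/2) (O(A) = -5 + A^(3/2)*A = -5 + A^(5/2))
O(-18)*s = (-5 + (-18)^(5/2))*(-76) = (-5 + 972*I*√2)*(-76) = 380 - 73872*I*√2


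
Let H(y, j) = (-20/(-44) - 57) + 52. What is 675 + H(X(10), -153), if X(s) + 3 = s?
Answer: 7375/11 ≈ 670.45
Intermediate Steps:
X(s) = -3 + s
H(y, j) = -50/11 (H(y, j) = (-20*(-1/44) - 57) + 52 = (5/11 - 57) + 52 = -622/11 + 52 = -50/11)
675 + H(X(10), -153) = 675 - 50/11 = 7375/11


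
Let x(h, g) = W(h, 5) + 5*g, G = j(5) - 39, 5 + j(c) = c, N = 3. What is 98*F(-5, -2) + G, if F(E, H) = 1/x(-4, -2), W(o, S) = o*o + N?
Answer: -253/9 ≈ -28.111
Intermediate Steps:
j(c) = -5 + c
W(o, S) = 3 + o² (W(o, S) = o*o + 3 = o² + 3 = 3 + o²)
G = -39 (G = (-5 + 5) - 39 = 0 - 39 = -39)
x(h, g) = 3 + h² + 5*g (x(h, g) = (3 + h²) + 5*g = 3 + h² + 5*g)
F(E, H) = ⅑ (F(E, H) = 1/(3 + (-4)² + 5*(-2)) = 1/(3 + 16 - 10) = 1/9 = ⅑)
98*F(-5, -2) + G = 98*(⅑) - 39 = 98/9 - 39 = -253/9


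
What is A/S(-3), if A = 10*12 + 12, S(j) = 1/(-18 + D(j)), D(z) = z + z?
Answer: -3168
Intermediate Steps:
D(z) = 2*z
S(j) = 1/(-18 + 2*j)
A = 132 (A = 120 + 12 = 132)
A/S(-3) = 132/((1/(2*(-9 - 3)))) = 132/(((½)/(-12))) = 132/(((½)*(-1/12))) = 132/(-1/24) = 132*(-24) = -3168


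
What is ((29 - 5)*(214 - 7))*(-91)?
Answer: -452088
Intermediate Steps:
((29 - 5)*(214 - 7))*(-91) = (24*207)*(-91) = 4968*(-91) = -452088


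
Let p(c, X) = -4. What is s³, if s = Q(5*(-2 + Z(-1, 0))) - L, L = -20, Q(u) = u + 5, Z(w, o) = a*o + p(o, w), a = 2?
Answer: -125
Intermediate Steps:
Z(w, o) = -4 + 2*o (Z(w, o) = 2*o - 4 = -4 + 2*o)
Q(u) = 5 + u
s = -5 (s = (5 + 5*(-2 + (-4 + 2*0))) - 1*(-20) = (5 + 5*(-2 + (-4 + 0))) + 20 = (5 + 5*(-2 - 4)) + 20 = (5 + 5*(-6)) + 20 = (5 - 30) + 20 = -25 + 20 = -5)
s³ = (-5)³ = -125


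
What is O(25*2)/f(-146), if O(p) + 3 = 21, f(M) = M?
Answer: -9/73 ≈ -0.12329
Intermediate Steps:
O(p) = 18 (O(p) = -3 + 21 = 18)
O(25*2)/f(-146) = 18/(-146) = 18*(-1/146) = -9/73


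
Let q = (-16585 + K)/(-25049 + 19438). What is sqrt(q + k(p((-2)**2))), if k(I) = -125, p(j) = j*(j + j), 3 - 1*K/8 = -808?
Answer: I*sqrt(3878760858)/5611 ≈ 11.1*I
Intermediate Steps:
K = 6488 (K = 24 - 8*(-808) = 24 + 6464 = 6488)
p(j) = 2*j**2 (p(j) = j*(2*j) = 2*j**2)
q = 10097/5611 (q = (-16585 + 6488)/(-25049 + 19438) = -10097/(-5611) = -10097*(-1/5611) = 10097/5611 ≈ 1.7995)
sqrt(q + k(p((-2)**2))) = sqrt(10097/5611 - 125) = sqrt(-691278/5611) = I*sqrt(3878760858)/5611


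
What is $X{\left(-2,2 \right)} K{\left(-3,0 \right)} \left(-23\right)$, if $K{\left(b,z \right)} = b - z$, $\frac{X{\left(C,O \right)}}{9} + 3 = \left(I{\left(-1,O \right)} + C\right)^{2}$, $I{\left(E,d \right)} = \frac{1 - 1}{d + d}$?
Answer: $621$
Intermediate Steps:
$I{\left(E,d \right)} = 0$ ($I{\left(E,d \right)} = \frac{0}{2 d} = 0 \frac{1}{2 d} = 0$)
$X{\left(C,O \right)} = -27 + 9 C^{2}$ ($X{\left(C,O \right)} = -27 + 9 \left(0 + C\right)^{2} = -27 + 9 C^{2}$)
$X{\left(-2,2 \right)} K{\left(-3,0 \right)} \left(-23\right) = \left(-27 + 9 \left(-2\right)^{2}\right) \left(-3 - 0\right) \left(-23\right) = \left(-27 + 9 \cdot 4\right) \left(-3 + 0\right) \left(-23\right) = \left(-27 + 36\right) \left(-3\right) \left(-23\right) = 9 \left(-3\right) \left(-23\right) = \left(-27\right) \left(-23\right) = 621$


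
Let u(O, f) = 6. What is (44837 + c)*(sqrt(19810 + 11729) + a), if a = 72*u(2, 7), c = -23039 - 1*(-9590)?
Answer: 13559616 + 31388*sqrt(31539) ≈ 1.9134e+7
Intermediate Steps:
c = -13449 (c = -23039 + 9590 = -13449)
a = 432 (a = 72*6 = 432)
(44837 + c)*(sqrt(19810 + 11729) + a) = (44837 - 13449)*(sqrt(19810 + 11729) + 432) = 31388*(sqrt(31539) + 432) = 31388*(432 + sqrt(31539)) = 13559616 + 31388*sqrt(31539)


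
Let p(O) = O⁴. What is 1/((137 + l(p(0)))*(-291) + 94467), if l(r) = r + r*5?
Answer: 1/54600 ≈ 1.8315e-5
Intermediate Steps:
l(r) = 6*r (l(r) = r + 5*r = 6*r)
1/((137 + l(p(0)))*(-291) + 94467) = 1/((137 + 6*0⁴)*(-291) + 94467) = 1/((137 + 6*0)*(-291) + 94467) = 1/((137 + 0)*(-291) + 94467) = 1/(137*(-291) + 94467) = 1/(-39867 + 94467) = 1/54600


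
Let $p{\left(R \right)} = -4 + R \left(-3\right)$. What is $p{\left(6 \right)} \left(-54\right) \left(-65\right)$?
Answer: $-77220$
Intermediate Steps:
$p{\left(R \right)} = -4 - 3 R$
$p{\left(6 \right)} \left(-54\right) \left(-65\right) = \left(-4 - 18\right) \left(-54\right) \left(-65\right) = \left(-22\right) \left(-54\right) \left(-65\right) = 1188 \left(-65\right) = -77220$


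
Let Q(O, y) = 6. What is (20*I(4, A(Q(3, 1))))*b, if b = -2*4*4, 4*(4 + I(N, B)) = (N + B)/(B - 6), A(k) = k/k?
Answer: 2720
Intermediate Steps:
A(k) = 1
I(N, B) = -4 + (B + N)/(4*(-6 + B)) (I(N, B) = -4 + ((N + B)/(B - 6))/4 = -4 + ((B + N)/(-6 + B))/4 = -4 + (B + N)/(4*(-6 + B)))
b = -32 (b = -8*4 = -32)
(20*I(4, A(Q(3, 1))))*b = (20*((96 + 4 - 15*1)/(4*(-6 + 1))))*(-32) = (20*((1/4)*(96 + 4 - 15)/(-5)))*(-32) = (20*((1/4)*(-1/5)*85))*(-32) = (20*(-17/4))*(-32) = -85*(-32) = 2720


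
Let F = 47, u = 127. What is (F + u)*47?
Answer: 8178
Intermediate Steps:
(F + u)*47 = (47 + 127)*47 = 174*47 = 8178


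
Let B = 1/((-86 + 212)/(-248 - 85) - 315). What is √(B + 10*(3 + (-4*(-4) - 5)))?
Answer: √19062746787/11669 ≈ 11.832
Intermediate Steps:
B = -37/11669 (B = 1/(126/(-333) - 315) = 1/(126*(-1/333) - 315) = 1/(-14/37 - 315) = 1/(-11669/37) = -37/11669 ≈ -0.0031708)
√(B + 10*(3 + (-4*(-4) - 5))) = √(-37/11669 + 10*(3 + (-4*(-4) - 5))) = √(-37/11669 + 10*(3 + (16 - 5))) = √(-37/11669 + 10*(3 + 11)) = √(-37/11669 + 10*14) = √(-37/11669 + 140) = √(1633623/11669) = √19062746787/11669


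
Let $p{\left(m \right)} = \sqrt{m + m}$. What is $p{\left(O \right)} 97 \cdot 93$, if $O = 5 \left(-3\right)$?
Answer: $9021 i \sqrt{30} \approx 49410.0 i$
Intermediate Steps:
$O = -15$
$p{\left(m \right)} = \sqrt{2} \sqrt{m}$ ($p{\left(m \right)} = \sqrt{2 m} = \sqrt{2} \sqrt{m}$)
$p{\left(O \right)} 97 \cdot 93 = \sqrt{2} \sqrt{-15} \cdot 97 \cdot 93 = \sqrt{2} i \sqrt{15} \cdot 97 \cdot 93 = i \sqrt{30} \cdot 97 \cdot 93 = 97 i \sqrt{30} \cdot 93 = 9021 i \sqrt{30}$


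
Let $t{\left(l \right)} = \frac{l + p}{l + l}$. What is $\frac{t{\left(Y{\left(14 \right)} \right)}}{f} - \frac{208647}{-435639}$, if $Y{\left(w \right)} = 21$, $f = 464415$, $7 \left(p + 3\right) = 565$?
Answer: $\frac{9496182399673}{19827094046130} \approx 0.47895$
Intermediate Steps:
$p = \frac{544}{7}$ ($p = -3 + \frac{1}{7} \cdot 565 = -3 + \frac{565}{7} = \frac{544}{7} \approx 77.714$)
$t{\left(l \right)} = \frac{\frac{544}{7} + l}{2 l}$ ($t{\left(l \right)} = \frac{l + \frac{544}{7}}{l + l} = \frac{\frac{544}{7} + l}{2 l}$)
$\frac{t{\left(Y{\left(14 \right)} \right)}}{f} - \frac{208647}{-435639} = \frac{\frac{1}{14} \cdot \frac{1}{21} \left(544 + 7 \cdot 21\right)}{464415} - \frac{208647}{-435639} = \frac{1}{14} \cdot \frac{1}{21} \left(544 + 147\right) \frac{1}{464415} - - \frac{69549}{145213} = \frac{1}{14} \cdot \frac{1}{21} \cdot 691 \cdot \frac{1}{464415} + \frac{69549}{145213} = \frac{691}{294} \cdot \frac{1}{464415} + \frac{69549}{145213} = \frac{691}{136538010} + \frac{69549}{145213} = \frac{9496182399673}{19827094046130}$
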